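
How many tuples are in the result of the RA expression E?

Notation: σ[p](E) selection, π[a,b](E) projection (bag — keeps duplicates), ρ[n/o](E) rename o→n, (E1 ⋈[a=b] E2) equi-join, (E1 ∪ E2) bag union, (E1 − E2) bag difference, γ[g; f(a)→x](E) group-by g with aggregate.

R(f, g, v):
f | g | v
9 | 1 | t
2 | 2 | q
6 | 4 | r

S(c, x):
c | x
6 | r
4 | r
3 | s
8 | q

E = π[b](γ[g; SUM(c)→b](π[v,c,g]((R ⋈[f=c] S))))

Per-node cardinality:
  R → 3
  S → 4
  (R ⋈[f=c] S) → 1
  π[v,c,g]((R ⋈[f=c] S)) → 1
  γ[g; SUM(c)→b](π[v,c,g]((R ⋈[f=c] S))) → 1
  π[b](γ[g; SUM(c)→b](π[v,c,g]((R ⋈[f=c] S)))) → 1

|E| = 1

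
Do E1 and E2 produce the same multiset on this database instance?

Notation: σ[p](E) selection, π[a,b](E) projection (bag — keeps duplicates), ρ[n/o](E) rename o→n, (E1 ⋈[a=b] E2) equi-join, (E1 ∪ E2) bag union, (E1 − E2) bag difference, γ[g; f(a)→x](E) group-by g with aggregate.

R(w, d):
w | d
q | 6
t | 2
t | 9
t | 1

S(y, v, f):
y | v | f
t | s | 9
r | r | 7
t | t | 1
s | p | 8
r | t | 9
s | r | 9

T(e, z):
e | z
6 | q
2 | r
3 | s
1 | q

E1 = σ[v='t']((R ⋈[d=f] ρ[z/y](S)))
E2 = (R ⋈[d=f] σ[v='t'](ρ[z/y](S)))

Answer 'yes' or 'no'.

E1 row counts bottom-up:
  R → 4
  S → 6
  ρ[z/y](S) → 6
  (R ⋈[d=f] ρ[z/y](S)) → 4
  σ[v='t']((R ⋈[d=f] ρ[z/y](S))) → 2
E2 row counts bottom-up:
  R → 4
  S → 6
  ρ[z/y](S) → 6
  σ[v='t'](ρ[z/y](S)) → 2
  (R ⋈[d=f] σ[v='t'](ρ[z/y](S))) → 2

E1 and E2 produce the same multiset:
w | d | z | v | f
t | 1 | t | t | 1
t | 9 | r | t | 9

yes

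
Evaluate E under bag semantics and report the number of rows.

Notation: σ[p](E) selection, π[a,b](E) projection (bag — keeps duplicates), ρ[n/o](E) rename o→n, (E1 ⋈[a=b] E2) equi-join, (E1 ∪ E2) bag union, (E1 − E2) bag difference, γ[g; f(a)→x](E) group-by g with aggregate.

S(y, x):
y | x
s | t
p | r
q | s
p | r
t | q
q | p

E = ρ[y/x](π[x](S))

Stepwise |·|:
  S → 6
  π[x](S) → 6
  ρ[y/x](π[x](S)) → 6

|E| = 6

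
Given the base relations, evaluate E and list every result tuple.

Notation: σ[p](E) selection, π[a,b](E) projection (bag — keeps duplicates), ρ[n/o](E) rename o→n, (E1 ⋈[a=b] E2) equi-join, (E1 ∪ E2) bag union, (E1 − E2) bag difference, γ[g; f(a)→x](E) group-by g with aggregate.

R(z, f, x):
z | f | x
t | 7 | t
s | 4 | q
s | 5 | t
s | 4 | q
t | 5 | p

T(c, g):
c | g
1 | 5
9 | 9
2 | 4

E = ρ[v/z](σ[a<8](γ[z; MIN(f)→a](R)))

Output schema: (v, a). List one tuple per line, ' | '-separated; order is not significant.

Stepwise |·|:
  R → 5
  γ[z; MIN(f)→a](R) → 2
  σ[a<8](γ[z; MIN(f)→a](R)) → 2
  ρ[v/z](σ[a<8](γ[z; MIN(f)→a](R))) → 2

== RESULT ==
v | a
s | 4
t | 5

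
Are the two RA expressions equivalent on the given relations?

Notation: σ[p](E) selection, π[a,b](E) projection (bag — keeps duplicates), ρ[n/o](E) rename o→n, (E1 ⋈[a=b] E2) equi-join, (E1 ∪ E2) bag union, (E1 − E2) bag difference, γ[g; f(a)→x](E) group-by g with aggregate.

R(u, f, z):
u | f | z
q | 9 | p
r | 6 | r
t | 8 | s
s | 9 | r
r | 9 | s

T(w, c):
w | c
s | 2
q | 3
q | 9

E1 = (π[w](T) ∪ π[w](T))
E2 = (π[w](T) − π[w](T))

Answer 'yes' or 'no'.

E1 subexpression sizes:
  T → 3
  π[w](T) → 3
  T → 3
  π[w](T) → 3
  (π[w](T) ∪ π[w](T)) → 6
E2 subexpression sizes:
  T → 3
  π[w](T) → 3
  T → 3
  π[w](T) → 3
  (π[w](T) − π[w](T)) → 0

E1 result:
w
q
q
q
q
s
s
E2 result:
w
(0 rows)
Witness: ('q',) appears 4× in E1 but 0× in E2.

no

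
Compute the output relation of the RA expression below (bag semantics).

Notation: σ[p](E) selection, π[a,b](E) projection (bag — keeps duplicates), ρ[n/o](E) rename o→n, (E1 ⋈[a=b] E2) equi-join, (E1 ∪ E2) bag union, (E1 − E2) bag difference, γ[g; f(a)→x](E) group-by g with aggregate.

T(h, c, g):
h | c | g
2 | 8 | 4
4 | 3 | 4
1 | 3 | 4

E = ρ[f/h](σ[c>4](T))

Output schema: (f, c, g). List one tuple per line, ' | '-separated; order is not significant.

Subexpression sizes:
  T → 3
  σ[c>4](T) → 1
  ρ[f/h](σ[c>4](T)) → 1

== RESULT ==
f | c | g
2 | 8 | 4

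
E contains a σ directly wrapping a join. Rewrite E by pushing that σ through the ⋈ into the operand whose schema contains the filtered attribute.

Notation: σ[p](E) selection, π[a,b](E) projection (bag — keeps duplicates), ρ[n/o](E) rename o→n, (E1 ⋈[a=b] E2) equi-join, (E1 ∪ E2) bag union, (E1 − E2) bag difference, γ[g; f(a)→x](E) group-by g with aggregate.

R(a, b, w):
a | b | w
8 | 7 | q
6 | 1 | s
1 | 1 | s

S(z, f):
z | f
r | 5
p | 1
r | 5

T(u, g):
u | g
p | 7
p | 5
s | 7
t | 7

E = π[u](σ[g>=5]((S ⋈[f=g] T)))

σ filters on g, owned by the right side.
E' = π[u]((S ⋈[f=g] σ[g>=5](T)))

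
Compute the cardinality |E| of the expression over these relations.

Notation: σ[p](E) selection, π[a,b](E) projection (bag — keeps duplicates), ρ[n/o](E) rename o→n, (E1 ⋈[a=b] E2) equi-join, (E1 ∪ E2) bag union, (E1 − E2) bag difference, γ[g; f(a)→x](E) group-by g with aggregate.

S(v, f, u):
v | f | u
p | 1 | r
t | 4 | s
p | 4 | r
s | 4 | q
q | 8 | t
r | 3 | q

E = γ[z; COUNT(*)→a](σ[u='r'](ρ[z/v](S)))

Per-node cardinality:
  S → 6
  ρ[z/v](S) → 6
  σ[u='r'](ρ[z/v](S)) → 2
  γ[z; COUNT(*)→a](σ[u='r'](ρ[z/v](S))) → 1

|E| = 1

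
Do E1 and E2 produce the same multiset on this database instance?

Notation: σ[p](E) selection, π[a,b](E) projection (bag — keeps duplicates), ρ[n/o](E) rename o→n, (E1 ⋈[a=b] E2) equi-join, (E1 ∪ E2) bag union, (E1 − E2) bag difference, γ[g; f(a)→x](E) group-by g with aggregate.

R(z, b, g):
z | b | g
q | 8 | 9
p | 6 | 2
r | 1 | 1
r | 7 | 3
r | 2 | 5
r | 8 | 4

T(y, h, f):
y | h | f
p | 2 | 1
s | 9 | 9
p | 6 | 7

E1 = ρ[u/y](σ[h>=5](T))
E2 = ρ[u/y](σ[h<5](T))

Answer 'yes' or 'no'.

E1 subexpression sizes:
  T → 3
  σ[h>=5](T) → 2
  ρ[u/y](σ[h>=5](T)) → 2
E2 subexpression sizes:
  T → 3
  σ[h<5](T) → 1
  ρ[u/y](σ[h<5](T)) → 1

E1 result:
u | h | f
p | 6 | 7
s | 9 | 9
E2 result:
u | h | f
p | 2 | 1
Witness: ('p', 2, 1) appears 0× in E1 but 1× in E2.

no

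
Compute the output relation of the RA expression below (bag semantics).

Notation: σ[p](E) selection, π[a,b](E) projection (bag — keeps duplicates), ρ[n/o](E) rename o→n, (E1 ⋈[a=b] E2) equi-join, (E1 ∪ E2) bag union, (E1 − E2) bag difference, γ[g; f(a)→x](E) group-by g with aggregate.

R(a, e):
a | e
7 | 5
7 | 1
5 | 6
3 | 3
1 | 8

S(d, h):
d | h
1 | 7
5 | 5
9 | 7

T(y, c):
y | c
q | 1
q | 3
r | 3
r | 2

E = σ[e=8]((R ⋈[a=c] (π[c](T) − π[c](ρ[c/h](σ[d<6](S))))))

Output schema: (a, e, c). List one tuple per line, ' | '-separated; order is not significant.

Stepwise |·|:
  R → 5
  T → 4
  π[c](T) → 4
  S → 3
  σ[d<6](S) → 2
  ρ[c/h](σ[d<6](S)) → 2
  π[c](ρ[c/h](σ[d<6](S))) → 2
  (π[c](T) − π[c](ρ[c/h](σ[d<6](S)))) → 4
  (R ⋈[a=c] (π[c](T) − π[c](ρ[c/h](σ[d<6](S))))) → 3
  σ[e=8]((R ⋈[a=c] (π[c](T) − π[c](ρ[c/h](σ[d<6](S)))))) → 1

== RESULT ==
a | e | c
1 | 8 | 1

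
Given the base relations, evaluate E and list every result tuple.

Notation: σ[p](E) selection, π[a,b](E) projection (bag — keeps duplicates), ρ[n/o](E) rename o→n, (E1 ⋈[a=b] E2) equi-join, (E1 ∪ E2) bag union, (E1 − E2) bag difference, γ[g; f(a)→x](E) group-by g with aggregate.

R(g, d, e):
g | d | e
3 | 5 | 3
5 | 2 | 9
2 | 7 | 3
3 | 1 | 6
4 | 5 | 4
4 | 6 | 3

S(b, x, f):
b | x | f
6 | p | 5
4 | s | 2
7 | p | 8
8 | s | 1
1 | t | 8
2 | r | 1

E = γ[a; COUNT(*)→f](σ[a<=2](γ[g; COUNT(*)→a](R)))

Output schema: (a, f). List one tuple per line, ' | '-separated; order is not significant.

Stepwise |·|:
  R → 6
  γ[g; COUNT(*)→a](R) → 4
  σ[a<=2](γ[g; COUNT(*)→a](R)) → 4
  γ[a; COUNT(*)→f](σ[a<=2](γ[g; COUNT(*)→a](R))) → 2

== RESULT ==
a | f
1 | 2
2 | 2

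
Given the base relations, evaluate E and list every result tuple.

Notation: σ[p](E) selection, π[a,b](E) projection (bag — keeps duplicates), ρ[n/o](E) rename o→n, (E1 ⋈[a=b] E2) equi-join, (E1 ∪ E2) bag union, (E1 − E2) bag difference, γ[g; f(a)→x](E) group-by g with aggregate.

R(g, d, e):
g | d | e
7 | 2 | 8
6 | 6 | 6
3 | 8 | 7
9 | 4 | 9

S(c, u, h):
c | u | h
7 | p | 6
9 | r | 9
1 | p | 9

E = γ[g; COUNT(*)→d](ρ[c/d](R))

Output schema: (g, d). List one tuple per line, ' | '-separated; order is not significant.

Stepwise |·|:
  R → 4
  ρ[c/d](R) → 4
  γ[g; COUNT(*)→d](ρ[c/d](R)) → 4

== RESULT ==
g | d
3 | 1
6 | 1
7 | 1
9 | 1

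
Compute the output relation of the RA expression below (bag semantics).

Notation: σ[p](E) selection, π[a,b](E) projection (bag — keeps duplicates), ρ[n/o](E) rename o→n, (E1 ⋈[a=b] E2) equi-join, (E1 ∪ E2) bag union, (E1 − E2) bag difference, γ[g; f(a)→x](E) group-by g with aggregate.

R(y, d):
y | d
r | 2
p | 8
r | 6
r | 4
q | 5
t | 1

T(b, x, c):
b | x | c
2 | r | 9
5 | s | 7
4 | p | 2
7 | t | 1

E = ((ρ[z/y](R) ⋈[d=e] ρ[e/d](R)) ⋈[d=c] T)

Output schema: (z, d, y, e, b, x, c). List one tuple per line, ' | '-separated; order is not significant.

Subexpression sizes:
  R → 6
  ρ[z/y](R) → 6
  R → 6
  ρ[e/d](R) → 6
  (ρ[z/y](R) ⋈[d=e] ρ[e/d](R)) → 6
  T → 4
  ((ρ[z/y](R) ⋈[d=e] ρ[e/d](R)) ⋈[d=c] T) → 2

== RESULT ==
z | d | y | e | b | x | c
r | 2 | r | 2 | 4 | p | 2
t | 1 | t | 1 | 7 | t | 1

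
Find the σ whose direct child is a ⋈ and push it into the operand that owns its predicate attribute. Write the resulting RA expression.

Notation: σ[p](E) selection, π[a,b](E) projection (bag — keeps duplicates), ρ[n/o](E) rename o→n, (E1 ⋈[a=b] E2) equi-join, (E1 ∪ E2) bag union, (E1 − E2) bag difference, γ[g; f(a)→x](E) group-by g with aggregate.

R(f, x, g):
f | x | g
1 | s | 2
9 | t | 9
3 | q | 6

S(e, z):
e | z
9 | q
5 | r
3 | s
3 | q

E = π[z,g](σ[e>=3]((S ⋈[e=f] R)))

σ filters on e, owned by the left side.
E' = π[z,g]((σ[e>=3](S) ⋈[e=f] R))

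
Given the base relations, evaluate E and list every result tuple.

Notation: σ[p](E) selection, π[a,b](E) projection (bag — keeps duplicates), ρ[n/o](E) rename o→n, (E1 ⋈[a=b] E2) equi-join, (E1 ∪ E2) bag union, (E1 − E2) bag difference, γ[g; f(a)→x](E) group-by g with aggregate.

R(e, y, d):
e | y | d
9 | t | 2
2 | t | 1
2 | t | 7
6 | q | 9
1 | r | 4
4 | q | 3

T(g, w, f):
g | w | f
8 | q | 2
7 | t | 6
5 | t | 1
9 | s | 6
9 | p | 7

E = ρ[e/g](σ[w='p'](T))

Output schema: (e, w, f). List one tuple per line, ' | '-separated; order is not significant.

Per-node cardinality:
  T → 5
  σ[w='p'](T) → 1
  ρ[e/g](σ[w='p'](T)) → 1

== RESULT ==
e | w | f
9 | p | 7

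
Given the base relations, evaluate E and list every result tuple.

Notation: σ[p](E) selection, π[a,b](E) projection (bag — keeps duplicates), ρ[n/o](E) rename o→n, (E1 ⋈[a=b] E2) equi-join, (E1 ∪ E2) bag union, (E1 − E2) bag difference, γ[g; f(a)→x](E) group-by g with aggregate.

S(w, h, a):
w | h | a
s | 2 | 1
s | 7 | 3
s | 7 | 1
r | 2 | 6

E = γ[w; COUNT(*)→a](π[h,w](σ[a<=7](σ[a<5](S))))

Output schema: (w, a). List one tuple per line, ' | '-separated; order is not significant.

Subexpression sizes:
  S → 4
  σ[a<5](S) → 3
  σ[a<=7](σ[a<5](S)) → 3
  π[h,w](σ[a<=7](σ[a<5](S))) → 3
  γ[w; COUNT(*)→a](π[h,w](σ[a<=7](σ[a<5](S)))) → 1

== RESULT ==
w | a
s | 3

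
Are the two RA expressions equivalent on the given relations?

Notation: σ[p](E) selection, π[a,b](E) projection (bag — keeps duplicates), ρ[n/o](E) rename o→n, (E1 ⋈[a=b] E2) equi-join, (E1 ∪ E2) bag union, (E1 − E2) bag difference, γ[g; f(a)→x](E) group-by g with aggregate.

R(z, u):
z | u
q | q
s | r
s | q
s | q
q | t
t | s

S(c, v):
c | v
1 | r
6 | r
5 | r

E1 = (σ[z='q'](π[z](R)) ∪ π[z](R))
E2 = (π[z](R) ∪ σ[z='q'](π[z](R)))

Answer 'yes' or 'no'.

E1 subexpression sizes:
  R → 6
  π[z](R) → 6
  σ[z='q'](π[z](R)) → 2
  R → 6
  π[z](R) → 6
  (σ[z='q'](π[z](R)) ∪ π[z](R)) → 8
E2 subexpression sizes:
  R → 6
  π[z](R) → 6
  R → 6
  π[z](R) → 6
  σ[z='q'](π[z](R)) → 2
  (π[z](R) ∪ σ[z='q'](π[z](R))) → 8

E1 and E2 produce the same multiset:
z
q
q
q
q
s
s
s
t

yes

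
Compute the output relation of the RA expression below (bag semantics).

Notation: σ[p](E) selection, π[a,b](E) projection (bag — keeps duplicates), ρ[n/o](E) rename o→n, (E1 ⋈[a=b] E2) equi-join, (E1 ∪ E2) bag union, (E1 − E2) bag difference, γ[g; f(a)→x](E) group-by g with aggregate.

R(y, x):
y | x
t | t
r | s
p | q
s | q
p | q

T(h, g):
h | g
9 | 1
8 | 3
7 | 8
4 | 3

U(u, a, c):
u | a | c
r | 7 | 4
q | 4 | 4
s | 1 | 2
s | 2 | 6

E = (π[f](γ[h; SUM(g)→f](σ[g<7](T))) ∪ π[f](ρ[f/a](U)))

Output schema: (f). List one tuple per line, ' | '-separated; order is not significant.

Stepwise |·|:
  T → 4
  σ[g<7](T) → 3
  γ[h; SUM(g)→f](σ[g<7](T)) → 3
  π[f](γ[h; SUM(g)→f](σ[g<7](T))) → 3
  U → 4
  ρ[f/a](U) → 4
  π[f](ρ[f/a](U)) → 4
  (π[f](γ[h; SUM(g)→f](σ[g<7](T))) ∪ π[f](ρ[f/a](U))) → 7

== RESULT ==
f
1
1
2
3
3
4
7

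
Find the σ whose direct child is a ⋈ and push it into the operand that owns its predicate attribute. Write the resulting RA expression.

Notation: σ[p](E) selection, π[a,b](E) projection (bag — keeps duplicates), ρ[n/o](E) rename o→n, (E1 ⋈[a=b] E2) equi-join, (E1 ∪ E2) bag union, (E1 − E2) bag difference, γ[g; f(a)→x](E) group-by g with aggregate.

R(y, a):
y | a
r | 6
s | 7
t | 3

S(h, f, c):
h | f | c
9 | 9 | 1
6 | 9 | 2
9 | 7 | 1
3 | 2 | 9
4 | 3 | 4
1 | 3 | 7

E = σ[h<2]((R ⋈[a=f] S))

σ filters on h, owned by the right side.
E' = (R ⋈[a=f] σ[h<2](S))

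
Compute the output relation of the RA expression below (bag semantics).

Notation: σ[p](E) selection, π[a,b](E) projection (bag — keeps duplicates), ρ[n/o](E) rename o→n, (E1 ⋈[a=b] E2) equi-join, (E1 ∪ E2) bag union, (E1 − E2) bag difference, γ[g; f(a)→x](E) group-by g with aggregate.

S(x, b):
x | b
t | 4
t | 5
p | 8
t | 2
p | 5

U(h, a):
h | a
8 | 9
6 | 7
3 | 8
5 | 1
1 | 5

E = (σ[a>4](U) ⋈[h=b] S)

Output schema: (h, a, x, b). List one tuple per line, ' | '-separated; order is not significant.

Subexpression sizes:
  U → 5
  σ[a>4](U) → 4
  S → 5
  (σ[a>4](U) ⋈[h=b] S) → 1

== RESULT ==
h | a | x | b
8 | 9 | p | 8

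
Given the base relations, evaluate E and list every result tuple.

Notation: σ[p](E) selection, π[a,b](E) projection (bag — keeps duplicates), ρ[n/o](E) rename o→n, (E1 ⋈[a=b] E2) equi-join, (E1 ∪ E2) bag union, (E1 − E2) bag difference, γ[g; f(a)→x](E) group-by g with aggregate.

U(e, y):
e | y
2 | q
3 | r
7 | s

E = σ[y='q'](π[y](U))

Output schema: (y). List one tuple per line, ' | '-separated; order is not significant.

Per-node cardinality:
  U → 3
  π[y](U) → 3
  σ[y='q'](π[y](U)) → 1

== RESULT ==
y
q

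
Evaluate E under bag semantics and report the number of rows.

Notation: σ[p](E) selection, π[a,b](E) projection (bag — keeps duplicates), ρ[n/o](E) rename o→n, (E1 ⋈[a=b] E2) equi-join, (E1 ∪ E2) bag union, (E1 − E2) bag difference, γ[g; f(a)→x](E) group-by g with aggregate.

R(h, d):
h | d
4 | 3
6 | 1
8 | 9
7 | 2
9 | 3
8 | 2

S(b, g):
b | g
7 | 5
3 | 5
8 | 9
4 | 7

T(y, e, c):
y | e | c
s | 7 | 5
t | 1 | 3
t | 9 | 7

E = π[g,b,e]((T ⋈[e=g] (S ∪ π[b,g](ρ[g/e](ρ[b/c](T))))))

Per-node cardinality:
  T → 3
  S → 4
  T → 3
  ρ[b/c](T) → 3
  ρ[g/e](ρ[b/c](T)) → 3
  π[b,g](ρ[g/e](ρ[b/c](T))) → 3
  (S ∪ π[b,g](ρ[g/e](ρ[b/c](T)))) → 7
  (T ⋈[e=g] (S ∪ π[b,g](ρ[g/e](ρ[b/c](T))))) → 5
  π[g,b,e]((T ⋈[e=g] (S ∪ π[b,g](ρ[g/e](ρ[b/c](T)))))) → 5

|E| = 5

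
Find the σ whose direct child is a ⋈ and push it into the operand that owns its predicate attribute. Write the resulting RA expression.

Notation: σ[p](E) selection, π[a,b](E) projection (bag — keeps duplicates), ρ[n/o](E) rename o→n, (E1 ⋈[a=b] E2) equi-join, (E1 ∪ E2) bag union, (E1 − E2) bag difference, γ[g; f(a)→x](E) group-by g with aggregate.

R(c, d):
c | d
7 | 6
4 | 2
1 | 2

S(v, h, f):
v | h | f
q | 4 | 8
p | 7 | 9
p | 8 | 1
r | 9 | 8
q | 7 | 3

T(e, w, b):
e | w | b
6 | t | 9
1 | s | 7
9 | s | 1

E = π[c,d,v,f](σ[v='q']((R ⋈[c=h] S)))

σ filters on v, owned by the right side.
E' = π[c,d,v,f]((R ⋈[c=h] σ[v='q'](S)))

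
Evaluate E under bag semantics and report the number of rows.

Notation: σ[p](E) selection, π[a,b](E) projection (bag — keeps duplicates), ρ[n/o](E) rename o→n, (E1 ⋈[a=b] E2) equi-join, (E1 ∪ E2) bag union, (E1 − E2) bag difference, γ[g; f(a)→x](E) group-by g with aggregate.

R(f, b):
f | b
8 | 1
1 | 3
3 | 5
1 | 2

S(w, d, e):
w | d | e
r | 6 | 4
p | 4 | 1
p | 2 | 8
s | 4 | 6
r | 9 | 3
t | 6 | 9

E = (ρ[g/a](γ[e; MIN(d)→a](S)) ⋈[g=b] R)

Subexpression sizes:
  S → 6
  γ[e; MIN(d)→a](S) → 6
  ρ[g/a](γ[e; MIN(d)→a](S)) → 6
  R → 4
  (ρ[g/a](γ[e; MIN(d)→a](S)) ⋈[g=b] R) → 1

|E| = 1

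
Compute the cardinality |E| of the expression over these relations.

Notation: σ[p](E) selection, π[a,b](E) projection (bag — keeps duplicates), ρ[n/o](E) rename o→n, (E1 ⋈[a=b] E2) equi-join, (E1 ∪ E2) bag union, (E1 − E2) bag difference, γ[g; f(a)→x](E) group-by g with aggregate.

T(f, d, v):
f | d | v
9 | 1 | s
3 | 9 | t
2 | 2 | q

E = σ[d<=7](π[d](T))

Stepwise |·|:
  T → 3
  π[d](T) → 3
  σ[d<=7](π[d](T)) → 2

|E| = 2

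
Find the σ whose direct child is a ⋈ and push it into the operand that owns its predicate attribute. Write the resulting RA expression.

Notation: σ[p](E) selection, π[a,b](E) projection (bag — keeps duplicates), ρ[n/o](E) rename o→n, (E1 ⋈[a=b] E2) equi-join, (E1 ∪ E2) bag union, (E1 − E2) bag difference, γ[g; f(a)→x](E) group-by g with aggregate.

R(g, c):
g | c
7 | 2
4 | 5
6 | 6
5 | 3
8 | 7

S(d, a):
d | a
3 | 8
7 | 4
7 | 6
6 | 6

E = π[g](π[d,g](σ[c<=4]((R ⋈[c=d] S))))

σ filters on c, owned by the left side.
E' = π[g](π[d,g]((σ[c<=4](R) ⋈[c=d] S)))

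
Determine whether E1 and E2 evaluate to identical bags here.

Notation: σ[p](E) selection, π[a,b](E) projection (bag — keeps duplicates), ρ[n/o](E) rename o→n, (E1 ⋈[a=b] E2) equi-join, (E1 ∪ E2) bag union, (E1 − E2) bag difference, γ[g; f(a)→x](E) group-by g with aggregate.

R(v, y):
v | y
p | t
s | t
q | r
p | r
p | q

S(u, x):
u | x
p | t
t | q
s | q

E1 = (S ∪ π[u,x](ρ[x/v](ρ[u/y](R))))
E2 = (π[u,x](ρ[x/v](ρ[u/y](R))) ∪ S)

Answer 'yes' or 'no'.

E1 stepwise |·|:
  S → 3
  R → 5
  ρ[u/y](R) → 5
  ρ[x/v](ρ[u/y](R)) → 5
  π[u,x](ρ[x/v](ρ[u/y](R))) → 5
  (S ∪ π[u,x](ρ[x/v](ρ[u/y](R)))) → 8
E2 stepwise |·|:
  R → 5
  ρ[u/y](R) → 5
  ρ[x/v](ρ[u/y](R)) → 5
  π[u,x](ρ[x/v](ρ[u/y](R))) → 5
  S → 3
  (π[u,x](ρ[x/v](ρ[u/y](R))) ∪ S) → 8

E1 and E2 produce the same multiset:
u | x
p | t
q | p
r | p
r | q
s | q
t | p
t | q
t | s

yes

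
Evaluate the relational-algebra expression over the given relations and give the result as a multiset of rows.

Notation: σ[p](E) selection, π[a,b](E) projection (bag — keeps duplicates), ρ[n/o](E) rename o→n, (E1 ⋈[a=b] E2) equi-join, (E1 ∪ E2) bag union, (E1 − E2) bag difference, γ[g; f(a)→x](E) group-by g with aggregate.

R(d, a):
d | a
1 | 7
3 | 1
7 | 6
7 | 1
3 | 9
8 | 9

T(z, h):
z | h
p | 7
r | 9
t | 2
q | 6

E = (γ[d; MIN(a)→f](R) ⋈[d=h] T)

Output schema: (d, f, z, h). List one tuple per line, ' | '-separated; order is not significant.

Per-node cardinality:
  R → 6
  γ[d; MIN(a)→f](R) → 4
  T → 4
  (γ[d; MIN(a)→f](R) ⋈[d=h] T) → 1

== RESULT ==
d | f | z | h
7 | 1 | p | 7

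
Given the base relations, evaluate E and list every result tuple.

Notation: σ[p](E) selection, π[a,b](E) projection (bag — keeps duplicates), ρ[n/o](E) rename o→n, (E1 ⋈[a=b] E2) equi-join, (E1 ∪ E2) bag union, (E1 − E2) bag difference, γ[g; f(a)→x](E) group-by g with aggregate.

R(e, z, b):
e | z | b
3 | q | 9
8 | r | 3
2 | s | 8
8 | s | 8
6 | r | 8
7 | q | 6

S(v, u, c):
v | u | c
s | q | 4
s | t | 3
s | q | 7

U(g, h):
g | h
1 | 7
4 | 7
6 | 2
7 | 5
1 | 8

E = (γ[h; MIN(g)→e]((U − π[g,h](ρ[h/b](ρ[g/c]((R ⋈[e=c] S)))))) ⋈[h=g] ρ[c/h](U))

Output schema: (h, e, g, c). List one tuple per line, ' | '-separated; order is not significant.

Row counts bottom-up:
  U → 5
  R → 6
  S → 3
  (R ⋈[e=c] S) → 2
  ρ[g/c]((R ⋈[e=c] S)) → 2
  ρ[h/b](ρ[g/c]((R ⋈[e=c] S))) → 2
  π[g,h](ρ[h/b](ρ[g/c]((R ⋈[e=c] S)))) → 2
  (U − π[g,h](ρ[h/b](ρ[g/c]((R ⋈[e=c] S))))) → 5
  γ[h; MIN(g)→e]((U − π[g,h](ρ[h/b](ρ[g/c]((R ⋈[e=c] S)))))) → 4
  U → 5
  ρ[c/h](U) → 5
  (γ[h; MIN(g)→e]((U − π[g,h](ρ[h/b](ρ[g/c]((R ⋈[e=c] S)))))) ⋈[h=g] ρ[c/h](U)) → 1

== RESULT ==
h | e | g | c
7 | 1 | 7 | 5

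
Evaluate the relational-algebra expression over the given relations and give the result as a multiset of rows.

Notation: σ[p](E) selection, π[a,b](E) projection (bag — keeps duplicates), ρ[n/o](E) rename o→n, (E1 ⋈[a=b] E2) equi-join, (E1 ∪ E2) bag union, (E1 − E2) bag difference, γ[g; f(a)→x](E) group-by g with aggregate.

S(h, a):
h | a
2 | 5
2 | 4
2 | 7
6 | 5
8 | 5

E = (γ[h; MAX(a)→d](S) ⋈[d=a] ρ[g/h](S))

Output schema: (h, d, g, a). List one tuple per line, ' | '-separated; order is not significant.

Subexpression sizes:
  S → 5
  γ[h; MAX(a)→d](S) → 3
  S → 5
  ρ[g/h](S) → 5
  (γ[h; MAX(a)→d](S) ⋈[d=a] ρ[g/h](S)) → 7

== RESULT ==
h | d | g | a
2 | 7 | 2 | 7
6 | 5 | 2 | 5
6 | 5 | 6 | 5
6 | 5 | 8 | 5
8 | 5 | 2 | 5
8 | 5 | 6 | 5
8 | 5 | 8 | 5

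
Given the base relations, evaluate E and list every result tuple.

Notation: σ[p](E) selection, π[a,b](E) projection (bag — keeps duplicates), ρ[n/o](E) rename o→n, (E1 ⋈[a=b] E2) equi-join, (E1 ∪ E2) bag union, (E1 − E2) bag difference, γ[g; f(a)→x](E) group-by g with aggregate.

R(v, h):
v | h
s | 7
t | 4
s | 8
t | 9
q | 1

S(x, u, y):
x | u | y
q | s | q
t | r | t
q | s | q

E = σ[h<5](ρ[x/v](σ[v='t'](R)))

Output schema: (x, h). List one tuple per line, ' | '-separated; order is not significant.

Per-node cardinality:
  R → 5
  σ[v='t'](R) → 2
  ρ[x/v](σ[v='t'](R)) → 2
  σ[h<5](ρ[x/v](σ[v='t'](R))) → 1

== RESULT ==
x | h
t | 4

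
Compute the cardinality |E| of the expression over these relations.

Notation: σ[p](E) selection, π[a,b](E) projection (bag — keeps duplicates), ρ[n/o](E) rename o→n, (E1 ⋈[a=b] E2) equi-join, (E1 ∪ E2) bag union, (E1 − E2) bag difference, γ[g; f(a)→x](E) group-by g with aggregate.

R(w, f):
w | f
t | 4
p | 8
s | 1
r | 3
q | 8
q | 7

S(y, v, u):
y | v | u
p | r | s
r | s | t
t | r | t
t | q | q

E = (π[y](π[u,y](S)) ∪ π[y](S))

Stepwise |·|:
  S → 4
  π[u,y](S) → 4
  π[y](π[u,y](S)) → 4
  S → 4
  π[y](S) → 4
  (π[y](π[u,y](S)) ∪ π[y](S)) → 8

|E| = 8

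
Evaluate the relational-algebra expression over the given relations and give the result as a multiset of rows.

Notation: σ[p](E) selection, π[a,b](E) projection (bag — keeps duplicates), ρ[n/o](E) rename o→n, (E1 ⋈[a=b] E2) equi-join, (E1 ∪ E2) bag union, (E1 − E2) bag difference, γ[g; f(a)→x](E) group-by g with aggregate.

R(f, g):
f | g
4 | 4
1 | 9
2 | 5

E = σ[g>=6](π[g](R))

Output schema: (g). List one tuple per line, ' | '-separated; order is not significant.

Stepwise |·|:
  R → 3
  π[g](R) → 3
  σ[g>=6](π[g](R)) → 1

== RESULT ==
g
9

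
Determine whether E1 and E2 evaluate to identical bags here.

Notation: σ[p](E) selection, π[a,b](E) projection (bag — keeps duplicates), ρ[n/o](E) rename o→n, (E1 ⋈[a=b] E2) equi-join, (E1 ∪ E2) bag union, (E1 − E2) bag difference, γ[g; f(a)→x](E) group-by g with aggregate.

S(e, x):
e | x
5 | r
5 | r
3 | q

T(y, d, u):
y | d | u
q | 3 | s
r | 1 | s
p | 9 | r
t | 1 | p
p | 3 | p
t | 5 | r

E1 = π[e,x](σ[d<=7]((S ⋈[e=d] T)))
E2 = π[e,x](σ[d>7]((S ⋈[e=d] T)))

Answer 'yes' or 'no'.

E1 per-node cardinality:
  S → 3
  T → 6
  (S ⋈[e=d] T) → 4
  σ[d<=7]((S ⋈[e=d] T)) → 4
  π[e,x](σ[d<=7]((S ⋈[e=d] T))) → 4
E2 per-node cardinality:
  S → 3
  T → 6
  (S ⋈[e=d] T) → 4
  σ[d>7]((S ⋈[e=d] T)) → 0
  π[e,x](σ[d>7]((S ⋈[e=d] T))) → 0

E1 result:
e | x
3 | q
3 | q
5 | r
5 | r
E2 result:
e | x
(0 rows)
Witness: (3, 'q') appears 2× in E1 but 0× in E2.

no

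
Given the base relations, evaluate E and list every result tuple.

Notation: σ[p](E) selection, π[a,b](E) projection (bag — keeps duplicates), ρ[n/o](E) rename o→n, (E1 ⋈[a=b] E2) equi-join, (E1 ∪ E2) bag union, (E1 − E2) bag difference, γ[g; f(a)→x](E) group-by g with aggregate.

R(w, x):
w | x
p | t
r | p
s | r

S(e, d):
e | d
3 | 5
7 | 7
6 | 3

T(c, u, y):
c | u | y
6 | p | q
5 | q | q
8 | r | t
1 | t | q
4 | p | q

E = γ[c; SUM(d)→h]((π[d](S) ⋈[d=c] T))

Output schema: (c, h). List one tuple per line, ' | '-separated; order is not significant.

Per-node cardinality:
  S → 3
  π[d](S) → 3
  T → 5
  (π[d](S) ⋈[d=c] T) → 1
  γ[c; SUM(d)→h]((π[d](S) ⋈[d=c] T)) → 1

== RESULT ==
c | h
5 | 5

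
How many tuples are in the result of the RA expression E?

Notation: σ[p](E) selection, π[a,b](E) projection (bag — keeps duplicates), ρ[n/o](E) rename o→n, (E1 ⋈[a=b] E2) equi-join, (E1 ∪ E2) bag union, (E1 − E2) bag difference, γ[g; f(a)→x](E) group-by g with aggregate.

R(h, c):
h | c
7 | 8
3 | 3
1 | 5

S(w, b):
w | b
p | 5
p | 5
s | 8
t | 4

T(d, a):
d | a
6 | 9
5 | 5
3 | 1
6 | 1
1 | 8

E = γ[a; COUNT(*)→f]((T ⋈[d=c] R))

Subexpression sizes:
  T → 5
  R → 3
  (T ⋈[d=c] R) → 2
  γ[a; COUNT(*)→f]((T ⋈[d=c] R)) → 2

|E| = 2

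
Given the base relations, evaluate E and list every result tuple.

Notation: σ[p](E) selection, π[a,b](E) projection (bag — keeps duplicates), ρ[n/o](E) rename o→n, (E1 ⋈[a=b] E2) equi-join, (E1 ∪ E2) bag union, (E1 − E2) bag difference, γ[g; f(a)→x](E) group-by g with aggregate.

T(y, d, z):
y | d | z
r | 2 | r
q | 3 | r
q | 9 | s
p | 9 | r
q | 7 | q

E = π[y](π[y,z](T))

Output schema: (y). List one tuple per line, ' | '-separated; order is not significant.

Stepwise |·|:
  T → 5
  π[y,z](T) → 5
  π[y](π[y,z](T)) → 5

== RESULT ==
y
p
q
q
q
r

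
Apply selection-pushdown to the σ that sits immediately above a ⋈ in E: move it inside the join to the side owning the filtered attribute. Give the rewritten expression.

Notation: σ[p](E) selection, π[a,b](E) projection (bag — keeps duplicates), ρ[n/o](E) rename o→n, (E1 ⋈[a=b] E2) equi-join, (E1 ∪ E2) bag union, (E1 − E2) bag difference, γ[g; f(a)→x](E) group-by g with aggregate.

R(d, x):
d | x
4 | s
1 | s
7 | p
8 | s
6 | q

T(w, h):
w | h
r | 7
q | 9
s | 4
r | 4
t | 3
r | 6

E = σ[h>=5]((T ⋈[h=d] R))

σ filters on h, owned by the left side.
E' = (σ[h>=5](T) ⋈[h=d] R)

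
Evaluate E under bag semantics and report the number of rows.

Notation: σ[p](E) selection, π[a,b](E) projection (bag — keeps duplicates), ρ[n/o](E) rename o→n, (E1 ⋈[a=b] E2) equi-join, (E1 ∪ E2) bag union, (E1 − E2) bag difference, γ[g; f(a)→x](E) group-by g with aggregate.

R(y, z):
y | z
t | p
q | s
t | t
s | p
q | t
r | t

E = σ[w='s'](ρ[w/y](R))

Subexpression sizes:
  R → 6
  ρ[w/y](R) → 6
  σ[w='s'](ρ[w/y](R)) → 1

|E| = 1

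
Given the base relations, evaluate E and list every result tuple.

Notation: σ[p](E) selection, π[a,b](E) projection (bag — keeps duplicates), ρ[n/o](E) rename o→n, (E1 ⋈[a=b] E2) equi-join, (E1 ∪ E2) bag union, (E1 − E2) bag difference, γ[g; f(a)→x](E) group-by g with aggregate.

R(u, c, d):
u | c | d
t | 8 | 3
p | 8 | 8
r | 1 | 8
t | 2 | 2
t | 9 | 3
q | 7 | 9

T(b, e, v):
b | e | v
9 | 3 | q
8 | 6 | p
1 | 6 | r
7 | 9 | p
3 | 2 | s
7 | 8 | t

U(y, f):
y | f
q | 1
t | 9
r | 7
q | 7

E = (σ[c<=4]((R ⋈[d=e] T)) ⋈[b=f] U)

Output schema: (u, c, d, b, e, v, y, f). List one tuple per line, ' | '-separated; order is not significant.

Per-node cardinality:
  R → 6
  T → 6
  (R ⋈[d=e] T) → 6
  σ[c<=4]((R ⋈[d=e] T)) → 2
  U → 4
  (σ[c<=4]((R ⋈[d=e] T)) ⋈[b=f] U) → 2

== RESULT ==
u | c | d | b | e | v | y | f
r | 1 | 8 | 7 | 8 | t | q | 7
r | 1 | 8 | 7 | 8 | t | r | 7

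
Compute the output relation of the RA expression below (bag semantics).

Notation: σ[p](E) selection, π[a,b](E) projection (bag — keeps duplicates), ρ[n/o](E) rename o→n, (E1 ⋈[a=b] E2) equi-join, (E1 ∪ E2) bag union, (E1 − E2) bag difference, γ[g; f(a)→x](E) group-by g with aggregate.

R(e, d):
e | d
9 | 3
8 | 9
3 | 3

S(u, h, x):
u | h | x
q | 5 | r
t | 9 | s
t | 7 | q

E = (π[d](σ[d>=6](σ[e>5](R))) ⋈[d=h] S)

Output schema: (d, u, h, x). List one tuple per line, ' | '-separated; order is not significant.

Stepwise |·|:
  R → 3
  σ[e>5](R) → 2
  σ[d>=6](σ[e>5](R)) → 1
  π[d](σ[d>=6](σ[e>5](R))) → 1
  S → 3
  (π[d](σ[d>=6](σ[e>5](R))) ⋈[d=h] S) → 1

== RESULT ==
d | u | h | x
9 | t | 9 | s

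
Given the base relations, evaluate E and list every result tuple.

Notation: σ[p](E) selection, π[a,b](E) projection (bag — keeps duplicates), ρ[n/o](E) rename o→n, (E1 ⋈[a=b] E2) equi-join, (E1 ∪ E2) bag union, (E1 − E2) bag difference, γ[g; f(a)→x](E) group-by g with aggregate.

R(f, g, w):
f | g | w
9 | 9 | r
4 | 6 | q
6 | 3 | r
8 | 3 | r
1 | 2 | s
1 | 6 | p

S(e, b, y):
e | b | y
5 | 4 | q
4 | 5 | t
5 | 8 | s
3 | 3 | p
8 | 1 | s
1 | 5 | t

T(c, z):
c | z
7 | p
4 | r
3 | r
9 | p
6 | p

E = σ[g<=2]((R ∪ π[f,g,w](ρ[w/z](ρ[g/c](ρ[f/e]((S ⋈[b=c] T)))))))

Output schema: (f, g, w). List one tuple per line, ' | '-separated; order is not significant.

Stepwise |·|:
  R → 6
  S → 6
  T → 5
  (S ⋈[b=c] T) → 2
  ρ[f/e]((S ⋈[b=c] T)) → 2
  ρ[g/c](ρ[f/e]((S ⋈[b=c] T))) → 2
  ρ[w/z](ρ[g/c](ρ[f/e]((S ⋈[b=c] T)))) → 2
  π[f,g,w](ρ[w/z](ρ[g/c](ρ[f/e]((S ⋈[b=c] T))))) → 2
  (R ∪ π[f,g,w](ρ[w/z](ρ[g/c](ρ[f/e]((S ⋈[b=c] T)))))) → 8
  σ[g<=2]((R ∪ π[f,g,w](ρ[w/z](ρ[g/c](ρ[f/e]((S ⋈[b=c] T))))))) → 1

== RESULT ==
f | g | w
1 | 2 | s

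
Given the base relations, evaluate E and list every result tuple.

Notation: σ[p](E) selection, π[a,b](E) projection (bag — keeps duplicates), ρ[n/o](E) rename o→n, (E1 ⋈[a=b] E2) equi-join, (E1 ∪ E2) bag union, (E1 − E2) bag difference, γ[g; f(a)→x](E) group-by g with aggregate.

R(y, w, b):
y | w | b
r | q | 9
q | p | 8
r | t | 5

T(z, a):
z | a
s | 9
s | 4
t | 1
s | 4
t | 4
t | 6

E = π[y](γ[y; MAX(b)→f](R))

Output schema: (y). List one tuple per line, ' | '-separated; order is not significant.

Per-node cardinality:
  R → 3
  γ[y; MAX(b)→f](R) → 2
  π[y](γ[y; MAX(b)→f](R)) → 2

== RESULT ==
y
q
r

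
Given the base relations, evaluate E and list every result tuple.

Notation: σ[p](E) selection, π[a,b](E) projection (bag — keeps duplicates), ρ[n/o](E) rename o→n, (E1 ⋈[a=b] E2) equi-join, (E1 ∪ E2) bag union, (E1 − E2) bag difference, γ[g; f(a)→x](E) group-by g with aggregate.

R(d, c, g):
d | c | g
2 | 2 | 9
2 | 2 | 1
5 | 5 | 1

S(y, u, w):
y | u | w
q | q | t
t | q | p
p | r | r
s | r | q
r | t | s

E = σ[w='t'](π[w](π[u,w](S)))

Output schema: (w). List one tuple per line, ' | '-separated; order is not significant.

Row counts bottom-up:
  S → 5
  π[u,w](S) → 5
  π[w](π[u,w](S)) → 5
  σ[w='t'](π[w](π[u,w](S))) → 1

== RESULT ==
w
t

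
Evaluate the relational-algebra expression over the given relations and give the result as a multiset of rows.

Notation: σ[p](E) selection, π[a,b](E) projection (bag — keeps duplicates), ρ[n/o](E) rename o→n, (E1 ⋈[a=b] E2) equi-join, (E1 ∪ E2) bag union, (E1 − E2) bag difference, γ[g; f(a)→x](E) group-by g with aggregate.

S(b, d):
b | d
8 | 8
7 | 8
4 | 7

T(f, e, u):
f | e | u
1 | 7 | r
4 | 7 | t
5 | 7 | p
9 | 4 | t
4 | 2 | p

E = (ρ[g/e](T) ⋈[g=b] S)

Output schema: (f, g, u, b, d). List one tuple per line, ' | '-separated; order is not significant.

Per-node cardinality:
  T → 5
  ρ[g/e](T) → 5
  S → 3
  (ρ[g/e](T) ⋈[g=b] S) → 4

== RESULT ==
f | g | u | b | d
1 | 7 | r | 7 | 8
4 | 7 | t | 7 | 8
5 | 7 | p | 7 | 8
9 | 4 | t | 4 | 7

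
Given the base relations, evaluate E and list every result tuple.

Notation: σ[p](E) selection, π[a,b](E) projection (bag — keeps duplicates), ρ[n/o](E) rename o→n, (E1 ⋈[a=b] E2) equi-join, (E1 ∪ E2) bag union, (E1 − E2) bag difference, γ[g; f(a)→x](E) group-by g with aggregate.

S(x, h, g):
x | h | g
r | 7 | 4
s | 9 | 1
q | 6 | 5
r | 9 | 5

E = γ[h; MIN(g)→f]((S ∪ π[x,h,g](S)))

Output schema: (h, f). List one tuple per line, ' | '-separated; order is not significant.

Stepwise |·|:
  S → 4
  S → 4
  π[x,h,g](S) → 4
  (S ∪ π[x,h,g](S)) → 8
  γ[h; MIN(g)→f]((S ∪ π[x,h,g](S))) → 3

== RESULT ==
h | f
6 | 5
7 | 4
9 | 1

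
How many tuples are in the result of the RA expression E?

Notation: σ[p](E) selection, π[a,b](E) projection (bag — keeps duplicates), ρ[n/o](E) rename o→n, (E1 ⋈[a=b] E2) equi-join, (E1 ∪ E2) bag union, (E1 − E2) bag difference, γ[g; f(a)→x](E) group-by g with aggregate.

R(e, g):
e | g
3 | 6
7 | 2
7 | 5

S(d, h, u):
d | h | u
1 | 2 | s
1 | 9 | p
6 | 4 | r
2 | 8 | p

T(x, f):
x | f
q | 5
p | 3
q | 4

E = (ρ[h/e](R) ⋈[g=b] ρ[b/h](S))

Stepwise |·|:
  R → 3
  ρ[h/e](R) → 3
  S → 4
  ρ[b/h](S) → 4
  (ρ[h/e](R) ⋈[g=b] ρ[b/h](S)) → 1

|E| = 1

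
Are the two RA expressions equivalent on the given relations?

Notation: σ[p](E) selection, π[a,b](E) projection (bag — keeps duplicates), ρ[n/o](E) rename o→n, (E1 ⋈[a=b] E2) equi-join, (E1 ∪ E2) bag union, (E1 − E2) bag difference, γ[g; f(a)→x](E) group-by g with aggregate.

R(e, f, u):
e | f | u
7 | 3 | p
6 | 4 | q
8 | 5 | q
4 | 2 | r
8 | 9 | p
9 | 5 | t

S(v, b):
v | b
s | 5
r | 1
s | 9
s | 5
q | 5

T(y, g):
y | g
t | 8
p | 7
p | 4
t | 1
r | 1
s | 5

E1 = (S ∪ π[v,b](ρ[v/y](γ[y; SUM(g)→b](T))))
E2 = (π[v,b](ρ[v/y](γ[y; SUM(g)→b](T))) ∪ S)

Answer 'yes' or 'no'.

E1 row counts bottom-up:
  S → 5
  T → 6
  γ[y; SUM(g)→b](T) → 4
  ρ[v/y](γ[y; SUM(g)→b](T)) → 4
  π[v,b](ρ[v/y](γ[y; SUM(g)→b](T))) → 4
  (S ∪ π[v,b](ρ[v/y](γ[y; SUM(g)→b](T)))) → 9
E2 row counts bottom-up:
  T → 6
  γ[y; SUM(g)→b](T) → 4
  ρ[v/y](γ[y; SUM(g)→b](T)) → 4
  π[v,b](ρ[v/y](γ[y; SUM(g)→b](T))) → 4
  S → 5
  (π[v,b](ρ[v/y](γ[y; SUM(g)→b](T))) ∪ S) → 9

E1 and E2 produce the same multiset:
v | b
p | 11
q | 5
r | 1
r | 1
s | 5
s | 5
s | 5
s | 9
t | 9

yes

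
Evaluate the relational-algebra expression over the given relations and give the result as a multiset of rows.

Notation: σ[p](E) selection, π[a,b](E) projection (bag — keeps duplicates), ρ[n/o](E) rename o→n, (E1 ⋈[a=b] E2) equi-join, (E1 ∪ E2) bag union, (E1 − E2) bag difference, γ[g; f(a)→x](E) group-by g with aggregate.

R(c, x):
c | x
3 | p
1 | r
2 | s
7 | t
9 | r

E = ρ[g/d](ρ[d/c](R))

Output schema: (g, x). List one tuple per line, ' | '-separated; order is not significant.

Stepwise |·|:
  R → 5
  ρ[d/c](R) → 5
  ρ[g/d](ρ[d/c](R)) → 5

== RESULT ==
g | x
1 | r
2 | s
3 | p
7 | t
9 | r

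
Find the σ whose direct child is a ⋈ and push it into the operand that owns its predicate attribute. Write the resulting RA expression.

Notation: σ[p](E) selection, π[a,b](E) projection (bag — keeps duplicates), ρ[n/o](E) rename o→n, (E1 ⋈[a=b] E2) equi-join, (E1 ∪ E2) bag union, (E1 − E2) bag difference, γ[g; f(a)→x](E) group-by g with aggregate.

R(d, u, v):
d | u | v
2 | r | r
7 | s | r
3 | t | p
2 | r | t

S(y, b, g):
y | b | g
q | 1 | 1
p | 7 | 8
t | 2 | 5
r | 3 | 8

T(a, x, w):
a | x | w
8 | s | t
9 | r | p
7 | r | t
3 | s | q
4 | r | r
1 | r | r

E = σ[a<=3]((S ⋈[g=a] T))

σ filters on a, owned by the right side.
E' = (S ⋈[g=a] σ[a<=3](T))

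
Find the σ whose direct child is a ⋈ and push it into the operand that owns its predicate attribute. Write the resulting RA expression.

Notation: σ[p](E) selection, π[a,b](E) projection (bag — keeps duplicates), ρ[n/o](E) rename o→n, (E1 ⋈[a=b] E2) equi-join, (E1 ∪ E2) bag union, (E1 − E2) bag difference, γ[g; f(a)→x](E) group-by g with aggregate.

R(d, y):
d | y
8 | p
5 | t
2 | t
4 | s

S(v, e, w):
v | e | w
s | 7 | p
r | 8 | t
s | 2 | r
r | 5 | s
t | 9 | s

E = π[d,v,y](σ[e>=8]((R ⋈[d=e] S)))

σ filters on e, owned by the right side.
E' = π[d,v,y]((R ⋈[d=e] σ[e>=8](S)))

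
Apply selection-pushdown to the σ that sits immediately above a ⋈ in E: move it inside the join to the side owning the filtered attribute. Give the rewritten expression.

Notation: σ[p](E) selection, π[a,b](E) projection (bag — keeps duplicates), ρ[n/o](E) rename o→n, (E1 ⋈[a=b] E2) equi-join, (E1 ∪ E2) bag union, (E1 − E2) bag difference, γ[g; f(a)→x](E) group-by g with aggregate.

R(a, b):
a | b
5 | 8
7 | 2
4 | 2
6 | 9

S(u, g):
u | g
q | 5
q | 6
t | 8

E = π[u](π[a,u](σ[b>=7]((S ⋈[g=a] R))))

σ filters on b, owned by the right side.
E' = π[u](π[a,u]((S ⋈[g=a] σ[b>=7](R))))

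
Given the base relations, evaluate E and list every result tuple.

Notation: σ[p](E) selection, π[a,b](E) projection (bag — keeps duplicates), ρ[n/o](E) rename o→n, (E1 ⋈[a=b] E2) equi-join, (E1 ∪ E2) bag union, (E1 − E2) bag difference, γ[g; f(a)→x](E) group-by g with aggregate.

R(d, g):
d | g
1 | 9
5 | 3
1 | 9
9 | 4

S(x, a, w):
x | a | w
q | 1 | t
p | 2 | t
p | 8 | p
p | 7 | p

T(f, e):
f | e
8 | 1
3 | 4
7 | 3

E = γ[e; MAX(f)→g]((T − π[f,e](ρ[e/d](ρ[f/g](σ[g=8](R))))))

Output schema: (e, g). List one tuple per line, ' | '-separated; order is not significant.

Stepwise |·|:
  T → 3
  R → 4
  σ[g=8](R) → 0
  ρ[f/g](σ[g=8](R)) → 0
  ρ[e/d](ρ[f/g](σ[g=8](R))) → 0
  π[f,e](ρ[e/d](ρ[f/g](σ[g=8](R)))) → 0
  (T − π[f,e](ρ[e/d](ρ[f/g](σ[g=8](R))))) → 3
  γ[e; MAX(f)→g]((T − π[f,e](ρ[e/d](ρ[f/g](σ[g=8](R)))))) → 3

== RESULT ==
e | g
1 | 8
3 | 7
4 | 3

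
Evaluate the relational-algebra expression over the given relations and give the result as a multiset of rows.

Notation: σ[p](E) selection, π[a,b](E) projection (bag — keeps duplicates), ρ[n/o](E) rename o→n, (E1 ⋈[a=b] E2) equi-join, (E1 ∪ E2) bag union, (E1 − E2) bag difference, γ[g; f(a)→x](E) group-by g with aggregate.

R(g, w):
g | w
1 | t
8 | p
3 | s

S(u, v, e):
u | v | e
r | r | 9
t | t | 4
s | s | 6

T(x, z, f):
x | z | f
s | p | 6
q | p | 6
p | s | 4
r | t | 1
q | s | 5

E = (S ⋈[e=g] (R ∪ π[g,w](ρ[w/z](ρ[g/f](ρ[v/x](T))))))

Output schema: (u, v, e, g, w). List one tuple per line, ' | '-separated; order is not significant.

Row counts bottom-up:
  S → 3
  R → 3
  T → 5
  ρ[v/x](T) → 5
  ρ[g/f](ρ[v/x](T)) → 5
  ρ[w/z](ρ[g/f](ρ[v/x](T))) → 5
  π[g,w](ρ[w/z](ρ[g/f](ρ[v/x](T)))) → 5
  (R ∪ π[g,w](ρ[w/z](ρ[g/f](ρ[v/x](T))))) → 8
  (S ⋈[e=g] (R ∪ π[g,w](ρ[w/z](ρ[g/f](ρ[v/x](T)))))) → 3

== RESULT ==
u | v | e | g | w
s | s | 6 | 6 | p
s | s | 6 | 6 | p
t | t | 4 | 4 | s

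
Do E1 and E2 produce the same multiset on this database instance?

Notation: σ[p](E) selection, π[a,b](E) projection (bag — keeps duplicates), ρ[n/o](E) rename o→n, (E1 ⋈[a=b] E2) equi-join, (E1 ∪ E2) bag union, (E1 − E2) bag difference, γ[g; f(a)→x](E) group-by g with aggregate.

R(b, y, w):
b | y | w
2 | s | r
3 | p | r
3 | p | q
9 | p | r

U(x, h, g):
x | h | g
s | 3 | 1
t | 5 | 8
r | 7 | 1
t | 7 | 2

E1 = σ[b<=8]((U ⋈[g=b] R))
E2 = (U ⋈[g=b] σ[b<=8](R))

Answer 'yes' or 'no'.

E1 row counts bottom-up:
  U → 4
  R → 4
  (U ⋈[g=b] R) → 1
  σ[b<=8]((U ⋈[g=b] R)) → 1
E2 row counts bottom-up:
  U → 4
  R → 4
  σ[b<=8](R) → 3
  (U ⋈[g=b] σ[b<=8](R)) → 1

E1 and E2 produce the same multiset:
x | h | g | b | y | w
t | 7 | 2 | 2 | s | r

yes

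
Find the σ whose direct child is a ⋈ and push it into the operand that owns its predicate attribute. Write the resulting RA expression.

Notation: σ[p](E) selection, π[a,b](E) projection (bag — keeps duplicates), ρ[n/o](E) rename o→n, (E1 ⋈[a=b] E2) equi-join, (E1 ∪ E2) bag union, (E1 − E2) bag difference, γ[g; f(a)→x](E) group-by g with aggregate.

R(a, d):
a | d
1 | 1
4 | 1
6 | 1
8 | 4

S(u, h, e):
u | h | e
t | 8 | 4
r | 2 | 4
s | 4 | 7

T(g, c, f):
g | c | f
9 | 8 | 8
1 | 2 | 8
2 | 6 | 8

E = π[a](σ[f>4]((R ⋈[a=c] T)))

σ filters on f, owned by the right side.
E' = π[a]((R ⋈[a=c] σ[f>4](T)))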